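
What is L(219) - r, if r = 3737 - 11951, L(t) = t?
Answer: 8433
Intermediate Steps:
r = -8214
L(219) - r = 219 - 1*(-8214) = 219 + 8214 = 8433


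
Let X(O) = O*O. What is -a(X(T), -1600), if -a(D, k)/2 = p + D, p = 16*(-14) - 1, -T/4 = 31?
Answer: 30302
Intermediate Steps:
T = -124 (T = -4*31 = -124)
p = -225 (p = -224 - 1 = -225)
X(O) = O²
a(D, k) = 450 - 2*D (a(D, k) = -2*(-225 + D) = 450 - 2*D)
-a(X(T), -1600) = -(450 - 2*(-124)²) = -(450 - 2*15376) = -(450 - 30752) = -1*(-30302) = 30302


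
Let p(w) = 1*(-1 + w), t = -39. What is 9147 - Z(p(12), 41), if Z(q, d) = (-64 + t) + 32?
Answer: 9218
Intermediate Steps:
p(w) = -1 + w
Z(q, d) = -71 (Z(q, d) = (-64 - 39) + 32 = -103 + 32 = -71)
9147 - Z(p(12), 41) = 9147 - 1*(-71) = 9147 + 71 = 9218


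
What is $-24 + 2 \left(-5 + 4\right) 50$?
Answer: $-124$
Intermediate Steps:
$-24 + 2 \left(-5 + 4\right) 50 = -24 + 2 \left(-1\right) 50 = -24 - 100 = -124$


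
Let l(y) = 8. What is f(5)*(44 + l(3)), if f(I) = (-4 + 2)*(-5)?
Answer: 520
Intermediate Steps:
f(I) = 10 (f(I) = -2*(-5) = 10)
f(5)*(44 + l(3)) = 10*(44 + 8) = 10*52 = 520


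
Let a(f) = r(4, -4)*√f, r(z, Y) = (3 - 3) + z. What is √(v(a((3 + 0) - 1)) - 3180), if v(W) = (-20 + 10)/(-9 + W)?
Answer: √(-28610 + 12720*√2)/√(9 - 4*√2) ≈ 56.365*I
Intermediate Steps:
r(z, Y) = z (r(z, Y) = 0 + z = z)
a(f) = 4*√f
v(W) = -10/(-9 + W)
√(v(a((3 + 0) - 1)) - 3180) = √(-10/(-9 + 4*√((3 + 0) - 1)) - 3180) = √(-10/(-9 + 4*√(3 - 1)) - 3180) = √(-10/(-9 + 4*√2) - 3180) = √(-3180 - 10/(-9 + 4*√2))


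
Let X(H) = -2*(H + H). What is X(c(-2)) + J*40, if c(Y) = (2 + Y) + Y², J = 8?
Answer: 304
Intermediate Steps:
c(Y) = 2 + Y + Y²
X(H) = -4*H
X(c(-2)) + J*40 = -4*(2 - 2 + (-2)²) + 8*40 = -4*(2 - 2 + 4) + 320 = -4*4 + 320 = -16 + 320 = 304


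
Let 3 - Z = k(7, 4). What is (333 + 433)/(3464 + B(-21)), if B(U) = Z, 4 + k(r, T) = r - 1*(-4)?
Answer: 383/1730 ≈ 0.22139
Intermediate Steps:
k(r, T) = r (k(r, T) = -4 + (r - 1*(-4)) = -4 + (r + 4) = -4 + (4 + r) = r)
Z = -4 (Z = 3 - 1*7 = 3 - 7 = -4)
B(U) = -4
(333 + 433)/(3464 + B(-21)) = (333 + 433)/(3464 - 4) = 766/3460 = 766*(1/3460) = 383/1730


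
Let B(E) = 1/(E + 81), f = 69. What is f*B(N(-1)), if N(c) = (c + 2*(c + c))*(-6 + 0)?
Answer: 23/37 ≈ 0.62162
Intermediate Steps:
N(c) = -30*c (N(c) = (c + 2*(2*c))*(-6) = (c + 4*c)*(-6) = (5*c)*(-6) = -30*c)
B(E) = 1/(81 + E)
f*B(N(-1)) = 69/(81 - 30*(-1)) = 69/(81 + 30) = 69/111 = 69*(1/111) = 23/37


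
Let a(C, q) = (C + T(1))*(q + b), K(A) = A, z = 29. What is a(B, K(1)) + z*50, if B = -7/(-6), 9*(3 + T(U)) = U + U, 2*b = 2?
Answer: 13021/9 ≈ 1446.8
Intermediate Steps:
b = 1 (b = (½)*2 = 1)
T(U) = -3 + 2*U/9 (T(U) = -3 + (U + U)/9 = -3 + (2*U)/9 = -3 + 2*U/9)
B = 7/6 (B = -7*(-⅙) = 7/6 ≈ 1.1667)
a(C, q) = (1 + q)*(-25/9 + C) (a(C, q) = (C + (-3 + (2/9)*1))*(q + 1) = (C + (-3 + 2/9))*(1 + q) = (C - 25/9)*(1 + q) = (-25/9 + C)*(1 + q) = (1 + q)*(-25/9 + C))
a(B, K(1)) + z*50 = (-25/9 + 7/6 - 25/9*1 + (7/6)*1) + 29*50 = (-25/9 + 7/6 - 25/9 + 7/6) + 1450 = -29/9 + 1450 = 13021/9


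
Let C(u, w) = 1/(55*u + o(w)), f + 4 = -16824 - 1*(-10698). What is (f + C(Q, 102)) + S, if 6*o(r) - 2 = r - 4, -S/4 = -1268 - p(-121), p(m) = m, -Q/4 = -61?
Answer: -62158017/40310 ≈ -1542.0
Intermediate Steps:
Q = 244 (Q = -4*(-61) = 244)
f = -6130 (f = -4 + (-16824 - 1*(-10698)) = -4 + (-16824 + 10698) = -4 - 6126 = -6130)
S = 4588 (S = -4*(-1268 - 1*(-121)) = -4*(-1268 + 121) = -4*(-1147) = 4588)
o(r) = -⅓ + r/6 (o(r) = ⅓ + (r - 4)/6 = ⅓ + (-4 + r)/6 = ⅓ + (-⅔ + r/6) = -⅓ + r/6)
C(u, w) = 1/(-⅓ + 55*u + w/6) (C(u, w) = 1/(55*u + (-⅓ + w/6)) = 1/(-⅓ + 55*u + w/6))
(f + C(Q, 102)) + S = (-6130 + 6/(-2 + 102 + 330*244)) + 4588 = (-6130 + 6/(-2 + 102 + 80520)) + 4588 = (-6130 + 6/80620) + 4588 = (-6130 + 6*(1/80620)) + 4588 = (-6130 + 3/40310) + 4588 = -247100297/40310 + 4588 = -62158017/40310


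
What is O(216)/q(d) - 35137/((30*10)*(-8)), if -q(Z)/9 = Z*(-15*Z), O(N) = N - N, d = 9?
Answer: 35137/2400 ≈ 14.640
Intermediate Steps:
O(N) = 0
q(Z) = 135*Z**2 (q(Z) = -9*Z*(-15*Z) = -(-135)*Z**2 = 135*Z**2)
O(216)/q(d) - 35137/((30*10)*(-8)) = 0/((135*9**2)) - 35137/((30*10)*(-8)) = 0/((135*81)) - 35137/(300*(-8)) = 0/10935 - 35137/(-2400) = 0*(1/10935) - 35137*(-1/2400) = 0 + 35137/2400 = 35137/2400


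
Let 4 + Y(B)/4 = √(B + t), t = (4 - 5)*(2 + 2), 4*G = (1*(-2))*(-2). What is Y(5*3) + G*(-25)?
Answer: -41 + 4*√11 ≈ -27.733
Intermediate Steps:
G = 1 (G = ((1*(-2))*(-2))/4 = (-2*(-2))/4 = (¼)*4 = 1)
t = -4 (t = -1*4 = -4)
Y(B) = -16 + 4*√(-4 + B) (Y(B) = -16 + 4*√(B - 4) = -16 + 4*√(-4 + B))
Y(5*3) + G*(-25) = (-16 + 4*√(-4 + 5*3)) + 1*(-25) = (-16 + 4*√(-4 + 15)) - 25 = (-16 + 4*√11) - 25 = -41 + 4*√11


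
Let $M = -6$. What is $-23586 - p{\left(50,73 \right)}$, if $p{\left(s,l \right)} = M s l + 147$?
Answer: $-1833$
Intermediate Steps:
$p{\left(s,l \right)} = 147 - 6 l s$ ($p{\left(s,l \right)} = - 6 s l + 147 = - 6 l s + 147 = 147 - 6 l s$)
$-23586 - p{\left(50,73 \right)} = -23586 - \left(147 - 438 \cdot 50\right) = -23586 - \left(147 - 21900\right) = -23586 - -21753 = -23586 + 21753 = -1833$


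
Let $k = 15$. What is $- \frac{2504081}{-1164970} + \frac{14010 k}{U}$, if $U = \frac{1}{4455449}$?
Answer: $\frac{1090776098187033581}{1164970} \approx 9.3631 \cdot 10^{11}$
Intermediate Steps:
$U = \frac{1}{4455449} \approx 2.2444 \cdot 10^{-7}$
$- \frac{2504081}{-1164970} + \frac{14010 k}{U} = - \frac{2504081}{-1164970} + 14010 \cdot 15 \frac{1}{\frac{1}{4455449}} = \left(-2504081\right) \left(- \frac{1}{1164970}\right) + 210150 \cdot 4455449 = \frac{2504081}{1164970} + 936312607350 = \frac{1090776098187033581}{1164970}$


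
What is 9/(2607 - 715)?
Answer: 9/1892 ≈ 0.0047569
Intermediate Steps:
9/(2607 - 715) = 9/1892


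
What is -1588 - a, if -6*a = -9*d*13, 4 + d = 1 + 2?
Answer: -3137/2 ≈ -1568.5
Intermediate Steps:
d = -1 (d = -4 + (1 + 2) = -4 + 3 = -1)
a = -39/2 (a = -(-9*(-1))*13/6 = -3*13/2 = -1/6*117 = -39/2 ≈ -19.500)
-1588 - a = -1588 - 1*(-39/2) = -1588 + 39/2 = -3137/2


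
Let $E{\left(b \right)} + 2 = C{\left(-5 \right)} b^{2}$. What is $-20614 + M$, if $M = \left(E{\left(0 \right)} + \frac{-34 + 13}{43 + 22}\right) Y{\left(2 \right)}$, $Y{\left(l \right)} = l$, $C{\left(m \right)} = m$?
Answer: $- \frac{1340212}{65} \approx -20619.0$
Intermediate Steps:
$E{\left(b \right)} = -2 - 5 b^{2}$
$M = - \frac{302}{65}$ ($M = \left(\left(-2 - 5 \cdot 0^{2}\right) + \frac{-34 + 13}{43 + 22}\right) 2 = \left(\left(-2 - 0\right) - \frac{21}{65}\right) 2 = \left(\left(-2 + 0\right) - \frac{21}{65}\right) 2 = \left(-2 - \frac{21}{65}\right) 2 = \left(- \frac{151}{65}\right) 2 = - \frac{302}{65} \approx -4.6462$)
$-20614 + M = -20614 - \frac{302}{65} = - \frac{1340212}{65}$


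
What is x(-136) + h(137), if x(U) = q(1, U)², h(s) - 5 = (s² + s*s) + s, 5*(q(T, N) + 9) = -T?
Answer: 944116/25 ≈ 37765.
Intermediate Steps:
q(T, N) = -9 - T/5 (q(T, N) = -9 + (-T)/5 = -9 - T/5)
h(s) = 5 + s + 2*s² (h(s) = 5 + ((s² + s*s) + s) = 5 + ((s² + s²) + s) = 5 + (2*s² + s) = 5 + (s + 2*s²) = 5 + s + 2*s²)
x(U) = 2116/25 (x(U) = (-9 - ⅕*1)² = (-9 - ⅕)² = (-46/5)² = 2116/25)
x(-136) + h(137) = 2116/25 + (5 + 137 + 2*137²) = 2116/25 + (5 + 137 + 2*18769) = 2116/25 + (5 + 137 + 37538) = 2116/25 + 37680 = 944116/25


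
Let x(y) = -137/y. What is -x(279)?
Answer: 137/279 ≈ 0.49104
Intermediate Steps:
-x(279) = -(-137)/279 = -1*(-137/279) = 137/279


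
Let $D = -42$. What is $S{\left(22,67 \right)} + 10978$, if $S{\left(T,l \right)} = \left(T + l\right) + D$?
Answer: $11025$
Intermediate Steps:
$S{\left(T,l \right)} = -42 + T + l$ ($S{\left(T,l \right)} = \left(T + l\right) - 42 = -42 + T + l$)
$S{\left(22,67 \right)} + 10978 = \left(-42 + 22 + 67\right) + 10978 = 47 + 10978 = 11025$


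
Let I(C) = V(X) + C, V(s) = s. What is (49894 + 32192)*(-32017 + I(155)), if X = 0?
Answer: -2615424132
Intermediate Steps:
I(C) = C (I(C) = 0 + C = C)
(49894 + 32192)*(-32017 + I(155)) = (49894 + 32192)*(-32017 + 155) = 82086*(-31862) = -2615424132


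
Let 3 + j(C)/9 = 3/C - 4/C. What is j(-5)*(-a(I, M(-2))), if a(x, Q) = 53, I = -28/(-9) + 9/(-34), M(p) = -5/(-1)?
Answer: 6678/5 ≈ 1335.6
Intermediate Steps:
M(p) = 5 (M(p) = -5*(-1) = 5)
I = 871/306 (I = -28*(-⅑) + 9*(-1/34) = 28/9 - 9/34 = 871/306 ≈ 2.8464)
j(C) = -27 - 9/C (j(C) = -27 + 9*(3/C - 4/C) = -27 + 9*(-1/C) = -27 - 9/C)
j(-5)*(-a(I, M(-2))) = (-27 - 9/(-5))*(-1*53) = (-27 - 9*(-⅕))*(-53) = (-27 + 9/5)*(-53) = -126/5*(-53) = 6678/5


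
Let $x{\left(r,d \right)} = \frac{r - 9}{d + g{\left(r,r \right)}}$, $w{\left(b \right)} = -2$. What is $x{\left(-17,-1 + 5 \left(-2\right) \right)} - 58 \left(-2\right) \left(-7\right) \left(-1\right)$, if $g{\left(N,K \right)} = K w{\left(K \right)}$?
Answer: $\frac{18650}{23} \approx 810.87$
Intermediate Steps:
$g{\left(N,K \right)} = - 2 K$ ($g{\left(N,K \right)} = K \left(-2\right) = - 2 K$)
$x{\left(r,d \right)} = \frac{-9 + r}{d - 2 r}$ ($x{\left(r,d \right)} = \frac{r - 9}{d - 2 r} = \frac{-9 + r}{d - 2 r}$)
$x{\left(-17,-1 + 5 \left(-2\right) \right)} - 58 \left(-2\right) \left(-7\right) \left(-1\right) = \frac{-9 - 17}{\left(-1 + 5 \left(-2\right)\right) - -34} - 58 \left(-2\right) \left(-7\right) \left(-1\right) = \frac{1}{\left(-1 - 10\right) + 34} \left(-26\right) - 58 \cdot 14 \left(-1\right) = \frac{1}{-11 + 34} \left(-26\right) - -812 = \frac{1}{23} \left(-26\right) + 812 = - \frac{26}{23} + 812 = \frac{18650}{23}$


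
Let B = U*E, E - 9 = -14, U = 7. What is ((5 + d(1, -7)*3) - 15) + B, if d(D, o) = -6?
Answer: -63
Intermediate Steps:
E = -5 (E = 9 - 14 = -5)
B = -35 (B = 7*(-5) = -35)
((5 + d(1, -7)*3) - 15) + B = ((5 - 6*3) - 15) - 35 = ((5 - 18) - 15) - 35 = (-13 - 15) - 35 = -28 - 35 = -63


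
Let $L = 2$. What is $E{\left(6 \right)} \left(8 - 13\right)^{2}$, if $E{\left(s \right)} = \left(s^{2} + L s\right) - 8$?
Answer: $1000$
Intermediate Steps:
$E{\left(s \right)} = -8 + s^{2} + 2 s$ ($E{\left(s \right)} = \left(s^{2} + 2 s\right) - 8 = -8 + s^{2} + 2 s$)
$E{\left(6 \right)} \left(8 - 13\right)^{2} = \left(-8 + 6^{2} + 2 \cdot 6\right) \left(8 - 13\right)^{2} = \left(-8 + 36 + 12\right) \left(-5\right)^{2} = 40 \cdot 25 = 1000$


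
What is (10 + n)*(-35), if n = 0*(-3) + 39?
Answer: -1715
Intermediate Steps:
n = 39 (n = 0 + 39 = 39)
(10 + n)*(-35) = (10 + 39)*(-35) = 49*(-35) = -1715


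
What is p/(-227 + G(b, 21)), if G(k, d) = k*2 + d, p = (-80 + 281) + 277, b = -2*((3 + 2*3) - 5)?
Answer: -239/111 ≈ -2.1532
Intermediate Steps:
b = -8 (b = -2*((3 + 6) - 5) = -2*(9 - 5) = -2*4 = -8)
p = 478 (p = 201 + 277 = 478)
G(k, d) = d + 2*k (G(k, d) = 2*k + d = d + 2*k)
p/(-227 + G(b, 21)) = 478/(-227 + (21 + 2*(-8))) = 478/(-227 + (21 - 16)) = 478/(-227 + 5) = 478/(-222) = -1/222*478 = -239/111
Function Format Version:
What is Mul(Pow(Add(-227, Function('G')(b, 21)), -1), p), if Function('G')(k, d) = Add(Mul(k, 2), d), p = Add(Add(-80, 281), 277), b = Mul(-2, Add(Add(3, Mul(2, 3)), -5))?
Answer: Rational(-239, 111) ≈ -2.1532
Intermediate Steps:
b = -8 (b = Mul(-2, Add(Add(3, 6), -5)) = Mul(-2, Add(9, -5)) = Mul(-2, 4) = -8)
p = 478 (p = Add(201, 277) = 478)
Function('G')(k, d) = Add(d, Mul(2, k)) (Function('G')(k, d) = Add(Mul(2, k), d) = Add(d, Mul(2, k)))
Mul(Pow(Add(-227, Function('G')(b, 21)), -1), p) = Mul(Pow(Add(-227, Add(21, Mul(2, -8))), -1), 478) = Mul(Pow(Add(-227, Add(21, -16)), -1), 478) = Mul(Pow(Add(-227, 5), -1), 478) = Mul(Pow(-222, -1), 478) = Mul(Rational(-1, 222), 478) = Rational(-239, 111)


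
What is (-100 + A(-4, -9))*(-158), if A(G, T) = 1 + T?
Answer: 17064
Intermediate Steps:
(-100 + A(-4, -9))*(-158) = (-100 + (1 - 9))*(-158) = (-100 - 8)*(-158) = -108*(-158) = 17064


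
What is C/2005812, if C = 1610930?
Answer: 805465/1002906 ≈ 0.80313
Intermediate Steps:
C/2005812 = 1610930/2005812 = 1610930*(1/2005812) = 805465/1002906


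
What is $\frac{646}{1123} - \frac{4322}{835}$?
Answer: $- \frac{4314196}{937705} \approx -4.6008$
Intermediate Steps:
$\frac{646}{1123} - \frac{4322}{835} = - \frac{4314196}{937705}$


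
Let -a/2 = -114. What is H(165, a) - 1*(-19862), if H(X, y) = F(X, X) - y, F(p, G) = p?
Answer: 19799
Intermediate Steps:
a = 228 (a = -2*(-114) = 228)
H(X, y) = X - y
H(165, a) - 1*(-19862) = (165 - 1*228) - 1*(-19862) = (165 - 228) + 19862 = -63 + 19862 = 19799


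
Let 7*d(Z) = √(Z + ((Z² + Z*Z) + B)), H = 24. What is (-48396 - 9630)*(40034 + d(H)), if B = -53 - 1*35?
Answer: -2323012884 - 464208*√17/7 ≈ -2.3233e+9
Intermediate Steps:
B = -88 (B = -53 - 35 = -88)
d(Z) = √(-88 + Z + 2*Z²)/7 (d(Z) = √(Z + ((Z² + Z*Z) - 88))/7 = √(Z + ((Z² + Z²) - 88))/7 = √(Z + (2*Z² - 88))/7 = √(Z + (-88 + 2*Z²))/7 = √(-88 + Z + 2*Z²)/7)
(-48396 - 9630)*(40034 + d(H)) = (-48396 - 9630)*(40034 + √(-88 + 24 + 2*24²)/7) = -58026*(40034 + √(-88 + 24 + 2*576)/7) = -58026*(40034 + √(-88 + 24 + 1152)/7) = -58026*(40034 + √1088/7) = -58026*(40034 + (8*√17)/7) = -58026*(40034 + 8*√17/7) = -2323012884 - 464208*√17/7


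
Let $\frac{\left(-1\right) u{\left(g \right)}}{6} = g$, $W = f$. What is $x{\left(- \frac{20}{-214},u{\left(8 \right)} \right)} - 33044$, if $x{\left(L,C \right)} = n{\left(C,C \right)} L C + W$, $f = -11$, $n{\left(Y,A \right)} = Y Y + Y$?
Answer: $- \frac{4619765}{107} \approx -43175.0$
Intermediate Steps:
$n{\left(Y,A \right)} = Y + Y^{2}$ ($n{\left(Y,A \right)} = Y^{2} + Y = Y + Y^{2}$)
$W = -11$
$u{\left(g \right)} = - 6 g$
$x{\left(L,C \right)} = -11 + L C^{2} \left(1 + C\right)$ ($x{\left(L,C \right)} = C \left(1 + C\right) L C - 11 = C L \left(1 + C\right) C - 11 = L C^{2} \left(1 + C\right) - 11 = -11 + L C^{2} \left(1 + C\right)$)
$x{\left(- \frac{20}{-214},u{\left(8 \right)} \right)} - 33044 = \left(-11 + - \frac{20}{-214} \left(\left(-6\right) 8\right)^{2} \left(1 - 48\right)\right) - 33044 = \left(-11 + \left(-20\right) \left(- \frac{1}{214}\right) \left(-48\right)^{2} \left(1 - 48\right)\right) - 33044 = \left(-11 + \frac{10}{107} \cdot 2304 \left(-47\right)\right) - 33044 = \left(-11 - \frac{1082880}{107}\right) - 33044 = - \frac{1084057}{107} - 33044 = - \frac{4619765}{107}$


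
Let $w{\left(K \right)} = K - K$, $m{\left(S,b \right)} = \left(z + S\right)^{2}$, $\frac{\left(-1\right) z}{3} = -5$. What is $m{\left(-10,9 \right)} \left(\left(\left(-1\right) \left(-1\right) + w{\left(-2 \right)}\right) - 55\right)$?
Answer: $-1350$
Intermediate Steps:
$z = 15$ ($z = \left(-3\right) \left(-5\right) = 15$)
$m{\left(S,b \right)} = \left(15 + S\right)^{2}$
$w{\left(K \right)} = 0$
$m{\left(-10,9 \right)} \left(\left(\left(-1\right) \left(-1\right) + w{\left(-2 \right)}\right) - 55\right) = \left(15 - 10\right)^{2} \left(\left(\left(-1\right) \left(-1\right) + 0\right) - 55\right) = 5^{2} \left(\left(1 + 0\right) - 55\right) = 25 \left(1 - 55\right) = 25 \left(-54\right) = -1350$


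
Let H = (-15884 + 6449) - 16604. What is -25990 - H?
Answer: 49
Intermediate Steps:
H = -26039 (H = -9435 - 16604 = -26039)
-25990 - H = -25990 - 1*(-26039) = -25990 + 26039 = 49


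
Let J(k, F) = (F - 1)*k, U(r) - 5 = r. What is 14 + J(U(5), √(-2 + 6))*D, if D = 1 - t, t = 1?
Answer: 14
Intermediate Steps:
U(r) = 5 + r
J(k, F) = k*(-1 + F) (J(k, F) = (-1 + F)*k = k*(-1 + F))
D = 0 (D = 1 - 1*1 = 1 - 1 = 0)
14 + J(U(5), √(-2 + 6))*D = 14 + ((5 + 5)*(-1 + √(-2 + 6)))*0 = 14 + (10*(-1 + √4))*0 = 14 + (10*(-1 + 2))*0 = 14 + (10*1)*0 = 14 + 10*0 = 14 + 0 = 14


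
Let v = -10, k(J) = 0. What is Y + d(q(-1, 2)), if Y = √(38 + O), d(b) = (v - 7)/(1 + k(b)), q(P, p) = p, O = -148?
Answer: -17 + I*√110 ≈ -17.0 + 10.488*I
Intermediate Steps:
d(b) = -17 (d(b) = (-10 - 7)/(1 + 0) = -17/1 = -17*1 = -17)
Y = I*√110 (Y = √(38 - 148) = √(-110) = I*√110 ≈ 10.488*I)
Y + d(q(-1, 2)) = I*√110 - 17 = -17 + I*√110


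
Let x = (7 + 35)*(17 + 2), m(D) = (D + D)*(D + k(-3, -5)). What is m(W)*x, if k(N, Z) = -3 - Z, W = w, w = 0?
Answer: 0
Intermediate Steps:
W = 0
m(D) = 2*D*(2 + D) (m(D) = (D + D)*(D + (-3 - 1*(-5))) = (2*D)*(D + (-3 + 5)) = (2*D)*(D + 2) = (2*D)*(2 + D) = 2*D*(2 + D))
x = 798 (x = 42*19 = 798)
m(W)*x = (2*0*(2 + 0))*798 = (2*0*2)*798 = 0*798 = 0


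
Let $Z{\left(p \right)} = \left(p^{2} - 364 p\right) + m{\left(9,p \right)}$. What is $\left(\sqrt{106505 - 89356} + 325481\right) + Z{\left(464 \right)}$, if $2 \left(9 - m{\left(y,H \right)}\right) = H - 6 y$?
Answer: $371685 + \sqrt{17149} \approx 3.7182 \cdot 10^{5}$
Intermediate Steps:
$m{\left(y,H \right)} = 9 + 3 y - \frac{H}{2}$ ($m{\left(y,H \right)} = 9 - \frac{H - 6 y}{2} = 9 - \left(\frac{H}{2} - 3 y\right) = 9 + 3 y - \frac{H}{2}$)
$Z{\left(p \right)} = 36 + p^{2} - \frac{729 p}{2}$ ($Z{\left(p \right)} = \left(p^{2} - 364 p\right) + \left(9 + 3 \cdot 9 - \frac{p}{2}\right) = \left(p^{2} - 364 p\right) + \left(9 + 27 - \frac{p}{2}\right) = \left(p^{2} - 364 p\right) - \left(-36 + \frac{p}{2}\right) = 36 + p^{2} - \frac{729 p}{2}$)
$\left(\sqrt{106505 - 89356} + 325481\right) + Z{\left(464 \right)} = \left(\sqrt{106505 - 89356} + 325481\right) + \left(36 + 464^{2} - 169128\right) = \left(\sqrt{17149} + 325481\right) + \left(36 + 215296 - 169128\right) = \left(325481 + \sqrt{17149}\right) + 46204 = 371685 + \sqrt{17149}$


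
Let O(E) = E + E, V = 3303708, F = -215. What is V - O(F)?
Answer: 3304138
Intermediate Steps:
O(E) = 2*E
V - O(F) = 3303708 - 2*(-215) = 3303708 - 1*(-430) = 3303708 + 430 = 3304138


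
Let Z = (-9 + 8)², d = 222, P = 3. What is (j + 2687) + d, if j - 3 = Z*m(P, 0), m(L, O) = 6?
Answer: 2918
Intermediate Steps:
Z = 1 (Z = (-1)² = 1)
j = 9 (j = 3 + 1*6 = 3 + 6 = 9)
(j + 2687) + d = (9 + 2687) + 222 = 2696 + 222 = 2918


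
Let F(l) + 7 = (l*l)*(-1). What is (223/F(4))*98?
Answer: -21854/23 ≈ -950.17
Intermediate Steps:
F(l) = -7 - l**2 (F(l) = -7 + (l*l)*(-1) = -7 + l**2*(-1) = -7 - l**2)
(223/F(4))*98 = (223/(-7 - 1*4**2))*98 = (223/(-7 - 1*16))*98 = (223/(-7 - 16))*98 = (223/(-23))*98 = (223*(-1/23))*98 = -223/23*98 = -21854/23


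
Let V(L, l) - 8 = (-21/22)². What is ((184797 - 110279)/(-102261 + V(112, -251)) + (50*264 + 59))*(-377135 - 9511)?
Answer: -253698541991864502/49490011 ≈ -5.1263e+9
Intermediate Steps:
V(L, l) = 4313/484 (V(L, l) = 8 + (-21/22)² = 8 + 441/484 = 4313/484)
((184797 - 110279)/(-102261 + V(112, -251)) + (50*264 + 59))*(-377135 - 9511) = ((184797 - 110279)/(-102261 + 4313/484) + (50*264 + 59))*(-377135 - 9511) = (74518/(-49490011/484) + (13200 + 59))*(-386646) = (74518*(-484/49490011) + 13259)*(-386646) = (-36066712/49490011 + 13259)*(-386646) = (656151989137/49490011)*(-386646) = -253698541991864502/49490011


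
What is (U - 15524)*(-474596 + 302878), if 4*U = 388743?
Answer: -28045584773/2 ≈ -1.4023e+10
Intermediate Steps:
U = 388743/4 (U = (1/4)*388743 = 388743/4 ≈ 97186.)
(U - 15524)*(-474596 + 302878) = (388743/4 - 15524)*(-474596 + 302878) = (326647/4)*(-171718) = -28045584773/2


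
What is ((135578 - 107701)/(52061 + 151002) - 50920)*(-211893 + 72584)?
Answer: 1440446713022647/203063 ≈ 7.0936e+9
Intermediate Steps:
((135578 - 107701)/(52061 + 151002) - 50920)*(-211893 + 72584) = (27877/203063 - 50920)*(-139309) = -10339940083/203063*(-139309) = 1440446713022647/203063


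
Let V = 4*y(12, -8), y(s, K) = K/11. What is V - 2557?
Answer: -28159/11 ≈ -2559.9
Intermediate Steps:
y(s, K) = K/11 (y(s, K) = K*(1/11) = K/11)
V = -32/11 (V = 4*((1/11)*(-8)) = 4*(-8/11) = -32/11 ≈ -2.9091)
V - 2557 = -32/11 - 2557 = -28159/11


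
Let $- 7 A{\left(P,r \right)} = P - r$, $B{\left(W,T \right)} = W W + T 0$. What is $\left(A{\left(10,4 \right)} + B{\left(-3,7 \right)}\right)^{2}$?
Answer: $\frac{3249}{49} \approx 66.306$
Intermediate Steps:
$B{\left(W,T \right)} = W^{2}$ ($B{\left(W,T \right)} = W^{2} + 0 = W^{2}$)
$A{\left(P,r \right)} = - \frac{P}{7} + \frac{r}{7}$ ($A{\left(P,r \right)} = - \frac{P - r}{7} = - \frac{P}{7} + \frac{r}{7}$)
$\left(A{\left(10,4 \right)} + B{\left(-3,7 \right)}\right)^{2} = \left(\left(\left(- \frac{1}{7}\right) 10 + \frac{1}{7} \cdot 4\right) + \left(-3\right)^{2}\right)^{2} = \left(\left(- \frac{10}{7} + \frac{4}{7}\right) + 9\right)^{2} = \left(- \frac{6}{7} + 9\right)^{2} = \left(\frac{57}{7}\right)^{2} = \frac{3249}{49}$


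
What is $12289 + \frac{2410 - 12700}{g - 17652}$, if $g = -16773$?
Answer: $\frac{28203941}{2295} \approx 12289.0$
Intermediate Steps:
$12289 + \frac{2410 - 12700}{g - 17652} = 12289 + \frac{2410 - 12700}{-16773 - 17652} = 12289 - \frac{10290}{-34425} = 12289 - - \frac{686}{2295} = 12289 + \frac{686}{2295} = \frac{28203941}{2295}$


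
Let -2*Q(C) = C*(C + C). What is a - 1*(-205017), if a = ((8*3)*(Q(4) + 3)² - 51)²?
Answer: 16245042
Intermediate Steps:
Q(C) = -C² (Q(C) = -C*(C + C)/2 = -C*2*C/2 = -C²)
a = 16040025 (a = ((8*3)*(-1*4² + 3)² - 51)² = (24*(-1*16 + 3)² - 51)² = (24*(-16 + 3)² - 51)² = (24*(-13)² - 51)² = (24*169 - 51)² = (4056 - 51)² = 4005² = 16040025)
a - 1*(-205017) = 16040025 - 1*(-205017) = 16040025 + 205017 = 16245042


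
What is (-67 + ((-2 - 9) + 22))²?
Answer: 3136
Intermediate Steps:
(-67 + ((-2 - 9) + 22))² = (-67 + (-11 + 22))² = (-67 + 11)² = (-56)² = 3136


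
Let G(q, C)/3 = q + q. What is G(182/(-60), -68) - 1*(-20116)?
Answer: 100489/5 ≈ 20098.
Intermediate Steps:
G(q, C) = 6*q (G(q, C) = 3*(q + q) = 3*(2*q) = 6*q)
G(182/(-60), -68) - 1*(-20116) = 6*(182/(-60)) - 1*(-20116) = 6*(182*(-1/60)) + 20116 = 6*(-91/30) + 20116 = -91/5 + 20116 = 100489/5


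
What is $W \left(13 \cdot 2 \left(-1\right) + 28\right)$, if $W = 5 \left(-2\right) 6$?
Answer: $-120$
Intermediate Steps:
$W = -60$ ($W = \left(-10\right) 6 = -60$)
$W \left(13 \cdot 2 \left(-1\right) + 28\right) = - 60 \left(13 \cdot 2 \left(-1\right) + 28\right) = - 60 \left(13 \left(-2\right) + 28\right) = - 60 \left(-26 + 28\right) = \left(-60\right) 2 = -120$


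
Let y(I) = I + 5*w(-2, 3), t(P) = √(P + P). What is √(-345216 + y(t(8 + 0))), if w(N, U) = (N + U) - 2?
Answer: I*√345217 ≈ 587.55*I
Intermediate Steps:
w(N, U) = -2 + N + U
t(P) = √2*√P (t(P) = √(2*P) = √2*√P)
y(I) = -5 + I (y(I) = I + 5*(-2 - 2 + 3) = I + 5*(-1) = I - 5 = -5 + I)
√(-345216 + y(t(8 + 0))) = √(-345216 + (-5 + √2*√(8 + 0))) = √(-345216 + (-5 + √2*√8)) = √(-345216 + (-5 + √2*(2*√2))) = √(-345216 + (-5 + 4)) = √(-345216 - 1) = √(-345217) = I*√345217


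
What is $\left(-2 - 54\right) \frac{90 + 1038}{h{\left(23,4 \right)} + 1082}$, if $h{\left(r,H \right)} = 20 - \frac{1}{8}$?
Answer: $- \frac{505344}{8815} \approx -57.328$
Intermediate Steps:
$h{\left(r,H \right)} = \frac{159}{8}$ ($h{\left(r,H \right)} = 20 - \frac{1}{8} = \frac{159}{8}$)
$\left(-2 - 54\right) \frac{90 + 1038}{h{\left(23,4 \right)} + 1082} = \left(-2 - 54\right) \frac{90 + 1038}{\frac{159}{8} + 1082} = \left(-2 - 54\right) \frac{1128}{\frac{8815}{8}} = - 56 \cdot 1128 \cdot \frac{8}{8815} = \left(-56\right) \frac{9024}{8815} = - \frac{505344}{8815}$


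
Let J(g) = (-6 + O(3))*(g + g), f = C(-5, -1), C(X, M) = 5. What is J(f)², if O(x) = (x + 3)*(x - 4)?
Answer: 14400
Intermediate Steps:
O(x) = (-4 + x)*(3 + x) (O(x) = (3 + x)*(-4 + x) = (-4 + x)*(3 + x))
f = 5
J(g) = -24*g (J(g) = (-6 + (-12 + 3² - 1*3))*(g + g) = (-6 + (-12 + 9 - 3))*(2*g) = (-6 - 6)*(2*g) = -24*g)
J(f)² = (-24*5)² = (-120)² = 14400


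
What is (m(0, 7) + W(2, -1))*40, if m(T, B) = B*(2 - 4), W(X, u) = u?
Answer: -600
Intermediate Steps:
m(T, B) = -2*B (m(T, B) = B*(-2) = -2*B)
(m(0, 7) + W(2, -1))*40 = (-2*7 - 1)*40 = (-14 - 1)*40 = -15*40 = -600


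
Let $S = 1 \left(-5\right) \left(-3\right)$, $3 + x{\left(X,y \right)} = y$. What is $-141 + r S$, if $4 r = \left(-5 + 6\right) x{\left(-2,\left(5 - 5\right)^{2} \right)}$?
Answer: $- \frac{609}{4} \approx -152.25$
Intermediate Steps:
$x{\left(X,y \right)} = -3 + y$
$r = - \frac{3}{4}$ ($r = \frac{\left(-5 + 6\right) \left(-3 + \left(5 - 5\right)^{2}\right)}{4} = \frac{1 \left(-3 + 0^{2}\right)}{4} = \frac{1 \left(-3 + 0\right)}{4} = \frac{1 \left(-3\right)}{4} = \frac{1}{4} \left(-3\right) = - \frac{3}{4} \approx -0.75$)
$S = 15$ ($S = \left(-5\right) \left(-3\right) = 15$)
$-141 + r S = -141 - \frac{45}{4} = - \frac{609}{4}$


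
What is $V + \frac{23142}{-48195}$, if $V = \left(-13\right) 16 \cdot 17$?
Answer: $- \frac{8116222}{2295} \approx -3536.5$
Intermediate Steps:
$V = -3536$ ($V = \left(-208\right) 17 = -3536$)
$V + \frac{23142}{-48195} = -3536 + \frac{23142}{-48195} = -3536 + 23142 \left(- \frac{1}{48195}\right) = -3536 - \frac{1102}{2295} = - \frac{8116222}{2295}$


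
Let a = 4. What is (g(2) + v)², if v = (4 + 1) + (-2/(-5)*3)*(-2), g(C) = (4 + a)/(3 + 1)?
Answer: 529/25 ≈ 21.160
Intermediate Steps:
g(C) = 2 (g(C) = (4 + 4)/(3 + 1) = 8/4 = 8*(¼) = 2)
v = 13/5 (v = 5 + (-2*(-⅕)*3)*(-2) = 5 + ((⅖)*3)*(-2) = 5 + (6/5)*(-2) = 5 - 12/5 = 13/5 ≈ 2.6000)
(g(2) + v)² = (2 + 13/5)² = (23/5)² = 529/25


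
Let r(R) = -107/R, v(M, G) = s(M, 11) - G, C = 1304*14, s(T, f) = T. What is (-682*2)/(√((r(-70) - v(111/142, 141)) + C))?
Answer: -1364*√113610226485/45718401 ≈ -10.056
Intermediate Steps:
C = 18256
v(M, G) = M - G
(-682*2)/(√((r(-70) - v(111/142, 141)) + C)) = (-682*2)/(√((-107/(-70) - (111/142 - 1*141)) + 18256)) = -1364/√((-107*(-1/70) - (111*(1/142) - 141)) + 18256) = -1364/√((107/70 - (111/142 - 141)) + 18256) = -1364/√((107/70 - 1*(-19911/142)) + 18256) = -1364/√((107/70 + 19911/142) + 18256) = -1364/√(352241/2485 + 18256) = -1364*√113610226485/45718401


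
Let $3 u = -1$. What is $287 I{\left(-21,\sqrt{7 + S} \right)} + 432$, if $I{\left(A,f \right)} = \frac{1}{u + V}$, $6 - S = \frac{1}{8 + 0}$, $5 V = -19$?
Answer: $\frac{22479}{62} \approx 362.56$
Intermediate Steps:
$u = - \frac{1}{3}$ ($u = \frac{1}{3} \left(-1\right) = - \frac{1}{3} \approx -0.33333$)
$V = - \frac{19}{5}$ ($V = \frac{1}{5} \left(-19\right) = - \frac{19}{5} \approx -3.8$)
$S = \frac{47}{8}$ ($S = 6 - \frac{1}{8 + 0} = 6 - \frac{1}{8} = \frac{47}{8} \approx 5.875$)
$I{\left(A,f \right)} = - \frac{15}{62}$ ($I{\left(A,f \right)} = \frac{1}{- \frac{1}{3} - \frac{19}{5}} = \frac{1}{- \frac{62}{15}} = - \frac{15}{62}$)
$287 I{\left(-21,\sqrt{7 + S} \right)} + 432 = 287 \left(- \frac{15}{62}\right) + 432 = - \frac{4305}{62} + 432 = \frac{22479}{62}$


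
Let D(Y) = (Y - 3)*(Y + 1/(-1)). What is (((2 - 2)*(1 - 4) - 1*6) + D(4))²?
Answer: 9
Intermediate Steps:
D(Y) = (-1 + Y)*(-3 + Y) (D(Y) = (-3 + Y)*(Y - 1) = (-3 + Y)*(-1 + Y) = (-1 + Y)*(-3 + Y))
(((2 - 2)*(1 - 4) - 1*6) + D(4))² = (((2 - 2)*(1 - 4) - 1*6) + (3 + 4² - 4*4))² = ((0*(-3) - 6) + (3 + 16 - 16))² = ((0 - 6) + 3)² = (-6 + 3)² = (-3)² = 9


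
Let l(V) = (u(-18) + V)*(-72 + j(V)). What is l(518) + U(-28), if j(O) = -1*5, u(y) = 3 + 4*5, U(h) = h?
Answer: -41685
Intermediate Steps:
u(y) = 23 (u(y) = 3 + 20 = 23)
j(O) = -5
l(V) = -1771 - 77*V (l(V) = (23 + V)*(-72 - 5) = (23 + V)*(-77) = -1771 - 77*V)
l(518) + U(-28) = (-1771 - 77*518) - 28 = (-1771 - 39886) - 28 = -41657 - 28 = -41685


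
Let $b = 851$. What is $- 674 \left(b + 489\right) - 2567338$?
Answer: $-3470498$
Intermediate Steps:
$- 674 \left(b + 489\right) - 2567338 = - 674 \left(851 + 489\right) - 2567338 = \left(-674\right) 1340 - 2567338 = -903160 - 2567338 = -3470498$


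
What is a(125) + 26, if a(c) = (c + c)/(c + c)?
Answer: 27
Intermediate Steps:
a(c) = 1 (a(c) = (2*c)/((2*c)) = (2*c)*(1/(2*c)) = 1)
a(125) + 26 = 1 + 26 = 27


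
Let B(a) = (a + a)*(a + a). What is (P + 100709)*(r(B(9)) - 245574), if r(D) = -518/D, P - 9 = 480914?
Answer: -11569604759552/81 ≈ -1.4283e+11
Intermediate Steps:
P = 480923 (P = 9 + 480914 = 480923)
B(a) = 4*a**2 (B(a) = (2*a)*(2*a) = 4*a**2)
(P + 100709)*(r(B(9)) - 245574) = (480923 + 100709)*(-518/(4*9**2) - 245574) = 581632*(-518/(4*81) - 245574) = 581632*(-518/324 - 245574) = 581632*(-518*1/324 - 245574) = 581632*(-259/162 - 245574) = 581632*(-39783247/162) = -11569604759552/81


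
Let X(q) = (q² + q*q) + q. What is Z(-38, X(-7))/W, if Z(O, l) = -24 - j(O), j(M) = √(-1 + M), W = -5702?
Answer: 12/2851 + I*√39/5702 ≈ 0.004209 + 0.0010952*I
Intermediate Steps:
X(q) = q + 2*q² (X(q) = (q² + q²) + q = 2*q² + q = q + 2*q²)
Z(O, l) = -24 - √(-1 + O)
Z(-38, X(-7))/W = (-24 - √(-1 - 38))/(-5702) = (-24 - √(-39))*(-1/5702) = (-24 - I*√39)*(-1/5702) = 12/2851 + I*√39/5702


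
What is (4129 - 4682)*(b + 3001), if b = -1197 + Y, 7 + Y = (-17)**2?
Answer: -1153558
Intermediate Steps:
Y = 282 (Y = -7 + (-17)**2 = -7 + 289 = 282)
b = -915 (b = -1197 + 282 = -915)
(4129 - 4682)*(b + 3001) = (4129 - 4682)*(-915 + 3001) = -553*2086 = -1153558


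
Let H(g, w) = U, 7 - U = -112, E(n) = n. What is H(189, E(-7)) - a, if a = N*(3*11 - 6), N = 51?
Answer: -1258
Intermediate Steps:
U = 119 (U = 7 - 1*(-112) = 7 + 112 = 119)
H(g, w) = 119
a = 1377 (a = 51*(3*11 - 6) = 51*(33 - 6) = 51*27 = 1377)
H(189, E(-7)) - a = 119 - 1*1377 = 119 - 1377 = -1258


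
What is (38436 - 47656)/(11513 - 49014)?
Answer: 9220/37501 ≈ 0.24586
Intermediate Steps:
(38436 - 47656)/(11513 - 49014) = -9220/(-37501) = -9220*(-1/37501) = 9220/37501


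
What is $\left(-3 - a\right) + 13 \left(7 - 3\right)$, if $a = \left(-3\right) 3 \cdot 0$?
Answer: $49$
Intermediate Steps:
$a = 0$ ($a = \left(-9\right) 0 = 0$)
$\left(-3 - a\right) + 13 \left(7 - 3\right) = \left(-3 - 0\right) + 13 \left(7 - 3\right) = \left(-3 + 0\right) + 13 \cdot 4 = -3 + 52 = 49$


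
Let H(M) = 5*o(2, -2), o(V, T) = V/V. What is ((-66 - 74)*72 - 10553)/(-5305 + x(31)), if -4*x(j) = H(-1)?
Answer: 82532/21225 ≈ 3.8884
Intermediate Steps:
o(V, T) = 1
H(M) = 5 (H(M) = 5*1 = 5)
x(j) = -5/4 (x(j) = -¼*5 = -5/4)
((-66 - 74)*72 - 10553)/(-5305 + x(31)) = ((-66 - 74)*72 - 10553)/(-5305 - 5/4) = (-140*72 - 10553)/(-21225/4) = (-10080 - 10553)*(-4/21225) = -20633*(-4/21225) = 82532/21225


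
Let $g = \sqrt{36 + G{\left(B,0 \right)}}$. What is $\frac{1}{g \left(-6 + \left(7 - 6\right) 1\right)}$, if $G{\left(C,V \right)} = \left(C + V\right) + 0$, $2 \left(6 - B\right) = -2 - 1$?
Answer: $- \frac{\sqrt{174}}{435} \approx -0.030324$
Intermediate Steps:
$B = \frac{15}{2}$ ($B = 6 - \frac{-2 - 1}{2} = 6 - - \frac{3}{2} = 6 + \frac{3}{2} = \frac{15}{2} \approx 7.5$)
$G{\left(C,V \right)} = C + V$
$g = \frac{\sqrt{174}}{2}$ ($g = \sqrt{36 + \left(\frac{15}{2} + 0\right)} = \sqrt{36 + \frac{15}{2}} = \sqrt{\frac{87}{2}} = \frac{\sqrt{174}}{2} \approx 6.5955$)
$\frac{1}{g \left(-6 + \left(7 - 6\right) 1\right)} = \frac{1}{\frac{\sqrt{174}}{2} \left(-6 + \left(7 - 6\right) 1\right)} = \frac{1}{\frac{\sqrt{174}}{2} \left(-6 + 1 \cdot 1\right)} = \frac{1}{\frac{\sqrt{174}}{2} \left(-6 + 1\right)} = \frac{1}{\frac{\sqrt{174}}{2} \left(-5\right)} = \frac{1}{\left(- \frac{5}{2}\right) \sqrt{174}} = - \frac{\sqrt{174}}{435}$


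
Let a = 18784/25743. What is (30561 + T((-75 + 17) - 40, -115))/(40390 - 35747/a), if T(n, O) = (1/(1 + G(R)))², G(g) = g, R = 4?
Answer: -14351464384/4038731525 ≈ -3.5535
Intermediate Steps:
T(n, O) = 1/25 (T(n, O) = (1/(1 + 4))² = (1/5)² = (⅕)² = 1/25)
a = 18784/25743 (a = 18784*(1/25743) = 18784/25743 ≈ 0.72967)
(30561 + T((-75 + 17) - 40, -115))/(40390 - 35747/a) = (30561 + 1/25)/(40390 - 35747/18784/25743) = 764026/(25*(40390 - 35747*25743/18784)) = 764026/(25*(40390 - 920235021/18784)) = 764026/(25*(-161549261/18784)) = (764026/25)*(-18784/161549261) = -14351464384/4038731525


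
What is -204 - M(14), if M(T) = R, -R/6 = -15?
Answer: -294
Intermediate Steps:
R = 90 (R = -6*(-15) = 90)
M(T) = 90
-204 - M(14) = -204 - 1*90 = -204 - 90 = -294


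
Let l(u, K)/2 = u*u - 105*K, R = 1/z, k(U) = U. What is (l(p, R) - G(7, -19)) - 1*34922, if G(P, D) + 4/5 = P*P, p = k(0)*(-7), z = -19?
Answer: -3321119/95 ≈ -34959.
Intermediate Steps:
p = 0 (p = 0*(-7) = 0)
G(P, D) = -⅘ + P² (G(P, D) = -⅘ + P*P = -⅘ + P²)
R = -1/19 (R = 1/(-19) = -1/19 ≈ -0.052632)
l(u, K) = -210*K + 2*u² (l(u, K) = 2*(u*u - 105*K) = 2*(u² - 105*K) = -210*K + 2*u²)
(l(p, R) - G(7, -19)) - 1*34922 = ((-210*(-1/19) + 2*0²) - (-⅘ + 7²)) - 1*34922 = ((210/19 + 2*0) - (-⅘ + 49)) - 34922 = ((210/19 + 0) - 1*241/5) - 34922 = (210/19 - 241/5) - 34922 = -3529/95 - 34922 = -3321119/95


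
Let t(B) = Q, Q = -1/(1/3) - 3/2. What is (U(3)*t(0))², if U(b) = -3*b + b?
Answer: 729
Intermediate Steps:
U(b) = -2*b
Q = -9/2 (Q = -1/(1*(⅓)) - 3*½ = -1/⅓ - 3/2 = -1*3 - 3/2 = -3 - 3/2 = -9/2 ≈ -4.5000)
t(B) = -9/2
(U(3)*t(0))² = (-2*3*(-9/2))² = (-6*(-9/2))² = 27² = 729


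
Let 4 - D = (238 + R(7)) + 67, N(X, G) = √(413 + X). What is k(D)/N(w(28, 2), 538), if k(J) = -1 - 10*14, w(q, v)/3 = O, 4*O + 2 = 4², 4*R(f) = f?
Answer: -141*√14/77 ≈ -6.8516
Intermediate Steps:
R(f) = f/4
O = 7/2 (O = -½ + (¼)*4² = -½ + (¼)*16 = -½ + 4 = 7/2 ≈ 3.5000)
w(q, v) = 21/2 (w(q, v) = 3*(7/2) = 21/2)
D = -1211/4 (D = 4 - ((238 + (¼)*7) + 67) = 4 - ((238 + 7/4) + 67) = 4 - (959/4 + 67) = 4 - 1*1227/4 = 4 - 1227/4 = -1211/4 ≈ -302.75)
k(J) = -141 (k(J) = -1 - 140 = -141)
k(D)/N(w(28, 2), 538) = -141/√(413 + 21/2) = -141*√14/77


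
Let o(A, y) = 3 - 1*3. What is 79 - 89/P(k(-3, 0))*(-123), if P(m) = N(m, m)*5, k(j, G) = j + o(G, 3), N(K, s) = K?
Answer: -3254/5 ≈ -650.80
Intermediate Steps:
o(A, y) = 0 (o(A, y) = 3 - 3 = 0)
k(j, G) = j (k(j, G) = j + 0 = j)
P(m) = 5*m (P(m) = m*5 = 5*m)
79 - 89/P(k(-3, 0))*(-123) = 79 - 89/(5*(-3))*(-123) = 79 - 89/(-15)*(-123) = 79 - 89*(-1/15)*(-123) = 79 + (89/15)*(-123) = 79 - 3649/5 = -3254/5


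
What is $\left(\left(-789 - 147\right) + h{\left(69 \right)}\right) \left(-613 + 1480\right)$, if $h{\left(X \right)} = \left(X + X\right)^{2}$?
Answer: $15699636$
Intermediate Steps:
$h{\left(X \right)} = 4 X^{2}$ ($h{\left(X \right)} = \left(2 X\right)^{2} = 4 X^{2}$)
$\left(\left(-789 - 147\right) + h{\left(69 \right)}\right) \left(-613 + 1480\right) = \left(\left(-789 - 147\right) + 4 \cdot 69^{2}\right) \left(-613 + 1480\right) = \left(-936 + 4 \cdot 4761\right) 867 = \left(-936 + 19044\right) 867 = 18108 \cdot 867 = 15699636$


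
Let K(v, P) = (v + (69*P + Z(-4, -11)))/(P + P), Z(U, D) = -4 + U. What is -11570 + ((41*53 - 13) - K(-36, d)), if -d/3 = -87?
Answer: -4929985/522 ≈ -9444.4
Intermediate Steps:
d = 261 (d = -3*(-87) = 261)
K(v, P) = (-8 + v + 69*P)/(2*P) (K(v, P) = (v + (69*P + (-4 - 4)))/(P + P) = (v + (69*P - 8))/((2*P)) = (v + (-8 + 69*P))*(1/(2*P)) = (-8 + v + 69*P)*(1/(2*P)) = (-8 + v + 69*P)/(2*P))
-11570 + ((41*53 - 13) - K(-36, d)) = -11570 + ((41*53 - 13) - (-8 - 36 + 69*261)/(2*261)) = -11570 + ((2173 - 13) - (-8 - 36 + 18009)/(2*261)) = -11570 + (2160 - 17965/(2*261)) = -11570 + (2160 - 1*17965/522) = -11570 + (2160 - 17965/522) = -11570 + 1109555/522 = -4929985/522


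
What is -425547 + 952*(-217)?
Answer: -632131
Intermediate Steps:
-425547 + 952*(-217) = -425547 - 206584 = -632131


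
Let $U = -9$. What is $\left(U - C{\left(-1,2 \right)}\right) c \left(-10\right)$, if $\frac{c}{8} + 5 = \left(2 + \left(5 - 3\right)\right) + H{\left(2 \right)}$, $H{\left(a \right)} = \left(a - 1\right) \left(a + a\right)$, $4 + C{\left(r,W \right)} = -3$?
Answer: $480$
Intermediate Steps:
$C{\left(r,W \right)} = -7$ ($C{\left(r,W \right)} = -4 - 3 = -7$)
$H{\left(a \right)} = 2 a \left(-1 + a\right)$ ($H{\left(a \right)} = \left(-1 + a\right) 2 a = 2 a \left(-1 + a\right)$)
$c = 24$ ($c = -40 + 8 \left(\left(2 + \left(5 - 3\right)\right) + 2 \cdot 2 \left(-1 + 2\right)\right) = -40 + 8 \left(\left(2 + \left(5 - 3\right)\right) + 2 \cdot 2 \cdot 1\right) = -40 + 8 \left(\left(2 + 2\right) + 4\right) = -40 + 8 \left(4 + 4\right) = -40 + 8 \cdot 8 = -40 + 64 = 24$)
$\left(U - C{\left(-1,2 \right)}\right) c \left(-10\right) = \left(-9 - -7\right) 24 \left(-10\right) = \left(-9 + 7\right) 24 \left(-10\right) = \left(-2\right) 24 \left(-10\right) = \left(-48\right) \left(-10\right) = 480$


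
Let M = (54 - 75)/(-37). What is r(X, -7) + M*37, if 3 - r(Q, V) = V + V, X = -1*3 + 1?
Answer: 38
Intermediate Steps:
X = -2 (X = -3 + 1 = -2)
M = 21/37 (M = -21*(-1/37) = 21/37 ≈ 0.56757)
r(Q, V) = 3 - 2*V (r(Q, V) = 3 - (V + V) = 3 - 2*V)
r(X, -7) + M*37 = (3 - 2*(-7)) + (21/37)*37 = (3 + 14) + 21 = 17 + 21 = 38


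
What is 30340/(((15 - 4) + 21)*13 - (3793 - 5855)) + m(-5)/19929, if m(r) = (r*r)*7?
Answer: 14406655/1175811 ≈ 12.253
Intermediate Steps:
m(r) = 7*r² (m(r) = r²*7 = 7*r²)
30340/(((15 - 4) + 21)*13 - (3793 - 5855)) + m(-5)/19929 = 30340/(((15 - 4) + 21)*13 - (3793 - 5855)) + (7*(-5)²)/19929 = 30340/((11 + 21)*13 - 1*(-2062)) + (7*25)*(1/19929) = 30340/(32*13 + 2062) + 175*(1/19929) = 30340/(416 + 2062) + 25/2847 = 30340/2478 + 25/2847 = 30340*(1/2478) + 25/2847 = 15170/1239 + 25/2847 = 14406655/1175811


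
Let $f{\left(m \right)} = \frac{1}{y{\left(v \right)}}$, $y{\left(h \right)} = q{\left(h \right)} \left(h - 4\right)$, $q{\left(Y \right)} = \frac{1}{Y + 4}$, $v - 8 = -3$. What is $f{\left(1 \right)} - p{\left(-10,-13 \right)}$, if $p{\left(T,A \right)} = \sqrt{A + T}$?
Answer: $9 - i \sqrt{23} \approx 9.0 - 4.7958 i$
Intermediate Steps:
$v = 5$ ($v = 8 - 3 = 5$)
$q{\left(Y \right)} = \frac{1}{4 + Y}$
$y{\left(h \right)} = \frac{-4 + h}{4 + h}$ ($y{\left(h \right)} = \frac{h - 4}{4 + h} = \frac{-4 + h}{4 + h}$)
$f{\left(m \right)} = 9$ ($f{\left(m \right)} = \frac{1}{\frac{1}{4 + 5} \left(-4 + 5\right)} = \frac{1}{\frac{1}{9} \cdot 1} = \frac{1}{\frac{1}{9}} = 9$)
$f{\left(1 \right)} - p{\left(-10,-13 \right)} = 9 - \sqrt{-13 - 10} = 9 - \sqrt{-23} = 9 - i \sqrt{23}$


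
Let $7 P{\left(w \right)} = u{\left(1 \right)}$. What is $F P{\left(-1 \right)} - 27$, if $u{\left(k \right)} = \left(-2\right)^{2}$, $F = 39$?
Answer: $- \frac{33}{7} \approx -4.7143$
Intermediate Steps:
$u{\left(k \right)} = 4$
$P{\left(w \right)} = \frac{4}{7}$ ($P{\left(w \right)} = \frac{1}{7} \cdot 4 = \frac{4}{7}$)
$F P{\left(-1 \right)} - 27 = 39 \cdot \frac{4}{7} - 27 = \frac{156}{7} - 27 = - \frac{33}{7}$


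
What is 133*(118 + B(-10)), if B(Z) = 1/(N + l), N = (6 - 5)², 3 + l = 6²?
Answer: 533729/34 ≈ 15698.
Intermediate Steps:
l = 33 (l = -3 + 6² = -3 + 36 = 33)
N = 1 (N = 1² = 1)
B(Z) = 1/34 (B(Z) = 1/(1 + 33) = 1/34)
133*(118 + B(-10)) = 133*(118 + 1/34) = 133*(4013/34) = 533729/34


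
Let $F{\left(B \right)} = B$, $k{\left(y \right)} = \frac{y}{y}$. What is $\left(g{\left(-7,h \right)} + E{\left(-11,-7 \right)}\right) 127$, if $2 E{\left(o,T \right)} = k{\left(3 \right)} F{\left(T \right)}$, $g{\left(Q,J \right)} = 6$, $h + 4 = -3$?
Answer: $\frac{635}{2} \approx 317.5$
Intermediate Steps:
$k{\left(y \right)} = 1$
$h = -7$ ($h = -4 - 3 = -7$)
$E{\left(o,T \right)} = \frac{T}{2}$ ($E{\left(o,T \right)} = \frac{1 T}{2} = \frac{T}{2}$)
$\left(g{\left(-7,h \right)} + E{\left(-11,-7 \right)}\right) 127 = \left(6 + \frac{1}{2} \left(-7\right)\right) 127 = \left(6 - \frac{7}{2}\right) 127 = \frac{5}{2} \cdot 127 = \frac{635}{2}$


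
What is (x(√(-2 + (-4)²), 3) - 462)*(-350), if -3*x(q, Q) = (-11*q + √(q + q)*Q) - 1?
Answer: 484750/3 - 3850*√14/3 + 350*2^(¾)*7^(¼) ≈ 1.5774e+5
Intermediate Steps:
x(q, Q) = ⅓ + 11*q/3 - Q*√2*√q/3 (x(q, Q) = -((-11*q + √(q + q)*Q) - 1)/3 = -((-11*q + √(2*q)*Q) - 1)/3 = -((-11*q + (√2*√q)*Q) - 1)/3 = -((-11*q + Q*√2*√q) - 1)/3 = -(-1 - 11*q + Q*√2*√q)/3 = ⅓ + 11*q/3 - Q*√2*√q/3)
(x(√(-2 + (-4)²), 3) - 462)*(-350) = ((⅓ + 11*√(-2 + (-4)²)/3 - ⅓*3*√2*√(√(-2 + (-4)²))) - 462)*(-350) = ((⅓ + 11*√(-2 + 16)/3 - ⅓*3*√2*√(√(-2 + 16))) - 462)*(-350) = ((⅓ + 11*√14/3 - ⅓*3*√2*√(√14)) - 462)*(-350) = ((⅓ + 11*√14/3 - ⅓*3*√2*14^(¼)) - 462)*(-350) = ((⅓ + 11*√14/3 - 2^(¾)*7^(¼)) - 462)*(-350) = (-1385/3 + 11*√14/3 - 2^(¾)*7^(¼))*(-350) = 484750/3 - 3850*√14/3 + 350*2^(¾)*7^(¼)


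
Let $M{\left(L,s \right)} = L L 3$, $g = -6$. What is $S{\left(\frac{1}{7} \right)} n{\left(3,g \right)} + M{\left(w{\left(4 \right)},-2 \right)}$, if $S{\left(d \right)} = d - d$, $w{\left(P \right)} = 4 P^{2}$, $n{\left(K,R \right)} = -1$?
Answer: $12288$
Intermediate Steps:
$M{\left(L,s \right)} = 3 L^{2}$ ($M{\left(L,s \right)} = L^{2} \cdot 3 = 3 L^{2}$)
$S{\left(d \right)} = 0$
$S{\left(\frac{1}{7} \right)} n{\left(3,g \right)} + M{\left(w{\left(4 \right)},-2 \right)} = 0 \left(-1\right) + 3 \left(4 \cdot 4^{2}\right)^{2} = 0 + 3 \left(4 \cdot 16\right)^{2} = 0 + 3 \cdot 64^{2} = 0 + 3 \cdot 4096 = 0 + 12288 = 12288$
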